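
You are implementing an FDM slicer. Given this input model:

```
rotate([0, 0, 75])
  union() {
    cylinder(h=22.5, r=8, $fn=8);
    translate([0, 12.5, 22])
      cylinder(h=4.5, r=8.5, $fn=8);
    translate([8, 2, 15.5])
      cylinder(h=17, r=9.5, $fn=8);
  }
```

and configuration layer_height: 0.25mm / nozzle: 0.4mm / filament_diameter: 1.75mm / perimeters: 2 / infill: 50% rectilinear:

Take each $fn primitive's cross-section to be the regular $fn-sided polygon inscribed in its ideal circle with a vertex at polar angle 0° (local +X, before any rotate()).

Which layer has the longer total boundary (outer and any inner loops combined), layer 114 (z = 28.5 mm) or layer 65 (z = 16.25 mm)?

Layer 114 (z = 28.5): the cylinder is absent (z outside [0, 22.5]); the cylinder at (0, 12.5) does not reach this height (z outside [22, 26.5]); the cylinder at (8, 2): section is a regular 8-gon, circumradius r=9.5 (perimeter = 2·8·9.500·sin(180°/8) = 58.17 mm); Merging all regions: only the r=9.5 cylinder at (8, 2) is present, so the union is just that shape — boundary = 58.17 mm; (whole slice rotated 75° about Z — lengths, areas and connectivity unchanged). So its perimeter = 58.17 mm. Layer 65 (z = 16.25): the r=8 cylinder contributes a regular 8-gon of circumradius 8 (perimeter = 2·8·8.000·sin(180°/8) = 48.98 mm); the cylinder at (0, 12.5) is not intersected at this z (z outside [22, 26.5]); the cylinder at (8, 2): section is a regular 8-gon, circumradius r=9.5 (perimeter = 2·8·9.500·sin(180°/8) = 58.17 mm); Taking the union: the regions partially overlap (shared area 84.52 mm²), so the edge portions inside another operand are dropped and the merged outline is re-measured after clipping — boundary = 71.57 mm; (whole slice rotated 75° about Z — lengths, areas and connectivity unchanged). So its perimeter = 71.57 mm. Layer 65 is larger (71.57 vs 58.17 mm).

layer 65 (z = 16.25 mm)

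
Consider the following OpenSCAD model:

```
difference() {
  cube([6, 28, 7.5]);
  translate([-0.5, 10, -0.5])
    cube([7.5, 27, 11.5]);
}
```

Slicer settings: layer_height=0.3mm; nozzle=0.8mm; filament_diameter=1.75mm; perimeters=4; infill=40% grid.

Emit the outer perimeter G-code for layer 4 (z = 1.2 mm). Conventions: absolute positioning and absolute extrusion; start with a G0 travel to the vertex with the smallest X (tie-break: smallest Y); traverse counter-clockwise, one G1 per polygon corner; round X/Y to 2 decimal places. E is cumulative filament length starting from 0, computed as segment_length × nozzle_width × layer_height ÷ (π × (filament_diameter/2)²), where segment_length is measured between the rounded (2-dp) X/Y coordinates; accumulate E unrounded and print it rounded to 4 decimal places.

G0 X0.00 Y0.00 Z1.20
G1 X6.00 Y0.00 E0.5987
G1 X6.00 Y10.00 E1.5965
G1 X0.00 Y10.00 E2.1952
G1 X0.00 Y0.00 E3.1930

At z = 1.2 mm: the cube (footprint 6×28) is included at this height; the cube at (-0.5, 10) (footprint 7.5×27) is included at this height; Taking the first minus the rest: starting from the 6×28 cube, the 7.5×27 cube at (-0.5, 10) partially overlaps it — only the 108.00 mm² overlap (of its 202.50 mm²) is removed, clipping the outline — 1 connected region. The outline is a single polygon with 4 vertices. Extrusion per mm of travel: 0.8 × 0.3 / (π × 0.875²) = 0.099780. Accumulating E over each segment gives final E = 3.1930.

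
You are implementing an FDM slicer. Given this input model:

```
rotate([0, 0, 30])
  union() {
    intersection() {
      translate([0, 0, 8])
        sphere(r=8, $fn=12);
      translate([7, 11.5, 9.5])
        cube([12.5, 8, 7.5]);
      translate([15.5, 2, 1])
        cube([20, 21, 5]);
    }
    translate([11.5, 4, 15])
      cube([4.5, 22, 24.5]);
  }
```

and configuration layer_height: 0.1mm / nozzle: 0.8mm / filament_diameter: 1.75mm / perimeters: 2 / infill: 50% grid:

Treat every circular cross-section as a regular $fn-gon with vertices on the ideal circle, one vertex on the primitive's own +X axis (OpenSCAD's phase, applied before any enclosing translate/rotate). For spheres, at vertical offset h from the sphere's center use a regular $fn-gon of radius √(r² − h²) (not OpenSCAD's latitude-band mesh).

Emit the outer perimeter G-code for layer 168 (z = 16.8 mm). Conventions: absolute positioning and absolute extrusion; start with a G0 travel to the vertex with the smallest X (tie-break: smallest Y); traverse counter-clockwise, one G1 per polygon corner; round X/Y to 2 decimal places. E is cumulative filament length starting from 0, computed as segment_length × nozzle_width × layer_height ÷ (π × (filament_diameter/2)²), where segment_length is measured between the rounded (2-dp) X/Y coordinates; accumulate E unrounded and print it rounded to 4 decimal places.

G0 X-3.04 Y28.27 Z16.80
G1 X7.96 Y9.21 E0.7319
G1 X11.86 Y11.46 E0.8817
G1 X0.86 Y30.52 E1.6136
G1 X-3.04 Y28.27 E1.7634

At z = 16.8 mm: the sphere does not reach this height (|z−center|=8.800 > r=8); the cube at (7, 11.5) is present — its section is the full 12.5×8 rectangle; the cube at (15.5, 2) does not reach this height (z outside [1, 6]); After intersecting: at least one operand is absent at this height, so nothing remains; the cube at (11.5, 4) (footprint 4.5×22) is included at this height; Merging all regions: only the 4.5×22 cube at (11.5, 4) is present, so the union is just that shape — 1 connected region; (whole slice rotated 30° about Z — lengths, areas and connectivity unchanged). The outline is a single polygon with 4 vertices. Extrusion per mm of travel: 0.8 × 0.1 / (π × 0.875²) = 0.033260. Accumulating E over each segment gives final E = 1.7634.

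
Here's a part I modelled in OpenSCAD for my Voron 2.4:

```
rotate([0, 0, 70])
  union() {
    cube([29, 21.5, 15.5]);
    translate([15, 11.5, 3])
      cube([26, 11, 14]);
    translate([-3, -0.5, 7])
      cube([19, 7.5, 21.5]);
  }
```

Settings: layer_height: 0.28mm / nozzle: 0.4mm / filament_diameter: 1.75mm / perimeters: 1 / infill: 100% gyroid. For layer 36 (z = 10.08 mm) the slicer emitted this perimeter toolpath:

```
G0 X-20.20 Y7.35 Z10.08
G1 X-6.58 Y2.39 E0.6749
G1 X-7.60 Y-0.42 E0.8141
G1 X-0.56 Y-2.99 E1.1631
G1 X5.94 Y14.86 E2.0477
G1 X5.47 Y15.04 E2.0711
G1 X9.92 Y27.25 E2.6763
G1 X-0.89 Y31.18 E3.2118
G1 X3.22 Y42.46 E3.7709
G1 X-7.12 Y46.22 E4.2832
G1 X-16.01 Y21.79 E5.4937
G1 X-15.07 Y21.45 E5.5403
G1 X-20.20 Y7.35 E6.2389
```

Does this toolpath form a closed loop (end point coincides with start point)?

yes

Start point (G0): (-20.20, 7.35). End point (last G1): the path returns to the start — closed.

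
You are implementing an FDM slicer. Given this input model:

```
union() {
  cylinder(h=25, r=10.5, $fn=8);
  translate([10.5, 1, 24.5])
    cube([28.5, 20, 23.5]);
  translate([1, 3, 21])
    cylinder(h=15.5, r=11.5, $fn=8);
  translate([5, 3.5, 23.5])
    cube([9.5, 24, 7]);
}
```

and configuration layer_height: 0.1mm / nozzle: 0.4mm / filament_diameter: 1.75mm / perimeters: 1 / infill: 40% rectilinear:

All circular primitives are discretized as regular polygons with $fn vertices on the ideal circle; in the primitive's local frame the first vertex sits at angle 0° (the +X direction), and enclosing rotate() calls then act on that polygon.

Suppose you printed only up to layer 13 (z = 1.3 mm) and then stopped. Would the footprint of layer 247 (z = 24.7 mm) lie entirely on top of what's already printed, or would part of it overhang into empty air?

part overhangs

Compare the two slices. At z = 1.3: the r=10.5 cylinder contributes a regular 8-gon of circumradius 10.5 (area = (8/2)·10.500²·sin(360°/8) = 311.83 mm²); the cube at (10.5, 1) does not reach this height (z outside [24.5, 48]); the cylinder at (1, 3) is not intersected at this z (z outside [21, 36.5]); the cube at (5, 3.5) is absent (z outside [23.5, 30.5]); Taking the union: only the r=10.5 cylinder is present, so the union is just that shape — area = 311.83 mm². At z = 24.7: the r=10.5 cylinder contributes a regular 8-gon of circumradius 10.5 (area = (8/2)·10.500²·sin(360°/8) = 311.83 mm²); the 28.5×20 cube at (10.5, 1) contributes its full rectangle (area 570.00 mm²); the r=11.5 cylinder at (1, 3) contributes a regular 8-gon of circumradius 11.5 (area = (8/2)·11.500²·sin(360°/8) = 374.06 mm²); the 9.5×24 cube at (5, 3.5) contributes its full rectangle (area 228.00 mm²); Taking the union: the regions partially overlap — summed areas 1483.89 mm² minus the doubly-counted overlap 393.96 mm² gives 1089.93 mm² — area = 1089.93 mm². Checking containment: at z = 24.7 the cross-section extends beyond the z = 1.3 cross-section by about 778.10 mm².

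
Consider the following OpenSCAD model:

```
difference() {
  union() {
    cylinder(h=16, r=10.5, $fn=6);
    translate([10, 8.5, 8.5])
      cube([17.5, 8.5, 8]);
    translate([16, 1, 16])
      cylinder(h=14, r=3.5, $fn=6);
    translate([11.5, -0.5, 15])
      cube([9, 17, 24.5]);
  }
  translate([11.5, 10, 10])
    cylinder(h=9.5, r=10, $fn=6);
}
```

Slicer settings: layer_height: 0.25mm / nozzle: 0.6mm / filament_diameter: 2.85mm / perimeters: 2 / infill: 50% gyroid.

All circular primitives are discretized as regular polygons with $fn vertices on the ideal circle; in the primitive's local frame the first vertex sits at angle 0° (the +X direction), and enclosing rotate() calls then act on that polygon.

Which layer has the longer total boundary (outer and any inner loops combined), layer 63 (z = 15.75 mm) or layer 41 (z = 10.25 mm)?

Layer 63 (z = 15.75): the r=10.5 cylinder gives a regular 6-gon of circumradius 10.5 (constant along its height) (perimeter = 2·6·10.500·sin(180°/6) = 63.00 mm); the 17.5×8.5 cube at (10, 8.5) contributes its full rectangle (perimeter 52.00 mm); the cylinder at (16, 1) is absent (z outside [16, 30]); the 9×17 cube at (11.5, -0.5) contributes its full rectangle (perimeter 52.00 mm); Combining (union): the regions partially overlap (shared area 72.00 mm²), so the edge portions inside another operand are dropped and the merged outline is re-measured after clipping — boundary = 133.00 mm; the cylinder at (11.5, 10): section is a regular 6-gon, circumradius r=10 (perimeter = 2·6·10.000·sin(180°/6) = 60.00 mm); Taking the first minus the rest: starting from that combined region, the r=10 cylinder at (11.5, 10) partially overlaps it — only the 158.56 mm² overlap (of its 259.81 mm²) is removed, clipping the outline — boundary = 130.83 mm. So its perimeter = 130.83 mm. Layer 41 (z = 10.25): the cylinder: section is a regular 6-gon, circumradius r=10.5 (perimeter = 2·6·10.500·sin(180°/6) = 63.00 mm); the cube at (10, 8.5) (footprint 17.5×8.5) is included at this height (perimeter 52.00 mm); the cylinder at (16, 1) does not reach this height (z outside [16, 30]); the cube at (11.5, -0.5) is absent (z outside [15, 39.5]); Combining (union): the 2 present regions are separate (no shared area or edge), so areas and boundary lengths simply add and each stays a separate island — boundary = 115.00 mm; the cylinder at (11.5, 10): section is a regular 6-gon, circumradius r=10 (perimeter = 2·6·10.000·sin(180°/6) = 60.00 mm); Taking the first minus the rest: starting from that combined region, the r=10 cylinder at (11.5, 10) partially overlaps it — only the 107.97 mm² overlap (of its 259.81 mm²) is removed, clipping the outline — boundary = 98.22 mm. So its perimeter = 98.22 mm. Layer 63 is larger (130.83 vs 98.22 mm).

layer 63 (z = 15.75 mm)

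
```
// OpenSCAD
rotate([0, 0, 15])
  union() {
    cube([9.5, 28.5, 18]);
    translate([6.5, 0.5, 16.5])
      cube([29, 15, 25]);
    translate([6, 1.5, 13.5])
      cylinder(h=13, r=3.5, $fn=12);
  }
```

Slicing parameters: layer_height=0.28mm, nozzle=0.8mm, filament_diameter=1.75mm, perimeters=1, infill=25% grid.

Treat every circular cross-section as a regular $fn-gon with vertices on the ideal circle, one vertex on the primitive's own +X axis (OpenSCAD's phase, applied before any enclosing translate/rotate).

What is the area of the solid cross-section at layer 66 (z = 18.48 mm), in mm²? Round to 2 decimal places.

At z = 18.48 mm: the cube is absent (z outside [0, 18]); the 29×15 cube at (6.5, 0.5) contributes its full rectangle (area 435.00 mm²); the cylinder at (6, 1.5): section is a regular 12-gon, circumradius r=3.5 (area = (12/2)·3.500²·sin(360°/12) = 36.75 mm²); Taking the union: the regions partially overlap — summed areas 471.75 mm² minus the doubly-counted overlap 10.34 mm² gives 461.41 mm² — area = 461.41 mm²; (rotated 15° about Z; rotation is an isometry so areas/perimeters/island counts are preserved). Overall, the cross-section is a single solid region. Net area = 461.41 mm².

461.41 mm²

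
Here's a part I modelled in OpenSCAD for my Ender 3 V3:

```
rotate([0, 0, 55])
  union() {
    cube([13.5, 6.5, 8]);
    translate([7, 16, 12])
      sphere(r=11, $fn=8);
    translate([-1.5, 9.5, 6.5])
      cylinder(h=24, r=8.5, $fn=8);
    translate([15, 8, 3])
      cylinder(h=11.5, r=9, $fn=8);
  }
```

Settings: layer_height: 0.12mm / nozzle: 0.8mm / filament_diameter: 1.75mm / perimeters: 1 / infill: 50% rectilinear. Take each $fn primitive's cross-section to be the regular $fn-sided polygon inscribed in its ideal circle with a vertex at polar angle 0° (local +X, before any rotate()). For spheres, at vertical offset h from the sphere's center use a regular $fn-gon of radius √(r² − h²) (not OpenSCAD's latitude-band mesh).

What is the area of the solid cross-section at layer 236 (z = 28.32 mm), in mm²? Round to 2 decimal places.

At z = 28.32 mm: the cube is not intersected at this z (z outside [0, 8]); the sphere at (7, 16) does not reach this height (|z−center|=16.320 > r=11); the cylinder at (-1.5, 9.5): section is a regular 8-gon, circumradius r=8.5 (area = (8/2)·8.500²·sin(360°/8) = 204.35 mm²); the cylinder at (15, 8) is absent (z outside [3, 14.5]); Combining (union): only the r=8.5 cylinder at (-1.5, 9.5) is present, so the union is just that shape — area = 204.35 mm²; (rotated 55° about Z; rotation is an isometry so areas/perimeters/island counts are preserved). Overall, the cross-section is a single solid region. Net area = 204.35 mm².

204.35 mm²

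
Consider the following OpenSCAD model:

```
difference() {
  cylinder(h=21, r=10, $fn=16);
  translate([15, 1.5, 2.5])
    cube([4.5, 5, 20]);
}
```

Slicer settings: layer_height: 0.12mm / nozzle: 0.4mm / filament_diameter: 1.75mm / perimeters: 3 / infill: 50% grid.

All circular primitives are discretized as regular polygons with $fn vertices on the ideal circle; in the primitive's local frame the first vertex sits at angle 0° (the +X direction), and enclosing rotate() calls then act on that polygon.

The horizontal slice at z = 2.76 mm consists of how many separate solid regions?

1

At z = 2.76 mm: the cylinder: section is a regular 16-gon, circumradius r=10; the cube at (15, 1.5) is present — its section is the full 4.5×5 rectangle; Subtracting the remaining from the first: starting from the r=10 cylinder, the 4.5×5 cube at (15, 1.5) misses the remaining region (no effect) — 1 connected region. The result has 1 disconnected region.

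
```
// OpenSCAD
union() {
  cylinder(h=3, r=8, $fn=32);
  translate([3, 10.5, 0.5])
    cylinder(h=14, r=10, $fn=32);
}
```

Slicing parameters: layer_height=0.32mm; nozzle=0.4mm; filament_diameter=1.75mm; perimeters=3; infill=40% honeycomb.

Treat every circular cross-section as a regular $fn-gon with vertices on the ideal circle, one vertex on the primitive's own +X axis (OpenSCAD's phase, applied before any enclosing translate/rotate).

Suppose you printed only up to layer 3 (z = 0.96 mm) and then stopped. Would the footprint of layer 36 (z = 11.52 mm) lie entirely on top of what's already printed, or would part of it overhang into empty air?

entirely on top

Compare the two slices. At z = 0.96: the cylinder: section is a regular 32-gon, circumradius r=8 (area = (32/2)·8.000²·sin(360°/32) = 199.77 mm²); the r=10 cylinder at (3, 10.5) contributes a regular 32-gon of circumradius 10 (area = (32/2)·10.000²·sin(360°/32) = 312.14 mm²); Combining (union): the regions partially overlap — summed areas 511.92 mm² minus the doubly-counted overlap 69.01 mm² gives 442.91 mm² — area = 442.91 mm². At z = 11.52: the cylinder is not intersected at this z (z outside [0, 3]); the r=10 cylinder at (3, 10.5) contributes a regular 32-gon of circumradius 10 (area = (32/2)·10.000²·sin(360°/32) = 312.14 mm²); Taking the union: only the r=10 cylinder at (3, 10.5) is present, so the union is just that shape — area = 312.14 mm². Checking containment: the cross-section at z = 11.52 is a subset of the cross-section at z = 0.96.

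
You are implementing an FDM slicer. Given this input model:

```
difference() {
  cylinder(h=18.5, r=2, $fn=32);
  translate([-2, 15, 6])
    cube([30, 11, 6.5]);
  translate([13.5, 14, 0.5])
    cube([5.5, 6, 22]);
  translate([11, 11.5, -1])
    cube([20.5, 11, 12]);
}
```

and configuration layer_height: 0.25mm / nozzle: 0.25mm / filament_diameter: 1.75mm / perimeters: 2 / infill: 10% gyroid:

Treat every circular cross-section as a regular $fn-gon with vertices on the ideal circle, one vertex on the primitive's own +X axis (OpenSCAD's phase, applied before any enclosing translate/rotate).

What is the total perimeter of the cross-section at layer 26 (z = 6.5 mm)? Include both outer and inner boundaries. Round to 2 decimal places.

12.55 mm

At z = 6.5 mm: the cylinder: section is a regular 32-gon, circumradius r=2 (perimeter = 2·32·2.000·sin(180°/32) = 12.55 mm); the cube at (-2, 15) is present — its section is the full 30×11 rectangle (perimeter 82.00 mm); the 5.5×6 cube at (13.5, 14) contributes its full rectangle (perimeter 23.00 mm); the 20.5×11 cube at (11, 11.5) contributes its full rectangle (perimeter 63.00 mm); Taking the first minus the rest: starting from the r=2 cylinder, the 30×11 cube at (-2, 15) misses the remaining region (no effect); the 5.5×6 cube at (13.5, 14) misses the remaining region (no effect); the 20.5×11 cube at (11, 11.5) misses the remaining region (no effect) — boundary = 12.55 mm. Overall, the cross-section is a single solid region. Total boundary length (outer) = 12.55 mm.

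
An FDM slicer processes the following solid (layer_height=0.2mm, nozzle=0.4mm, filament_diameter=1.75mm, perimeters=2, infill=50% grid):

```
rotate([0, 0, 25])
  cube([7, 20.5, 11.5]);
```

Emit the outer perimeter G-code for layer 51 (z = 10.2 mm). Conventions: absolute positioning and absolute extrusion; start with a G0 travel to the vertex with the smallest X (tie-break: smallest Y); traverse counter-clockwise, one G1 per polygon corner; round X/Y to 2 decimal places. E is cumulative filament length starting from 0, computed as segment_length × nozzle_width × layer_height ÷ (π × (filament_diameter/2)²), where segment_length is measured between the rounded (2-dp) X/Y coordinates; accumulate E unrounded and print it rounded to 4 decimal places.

G0 X-8.66 Y18.58 Z10.20
G1 X0.00 Y0.00 E0.6818
G1 X6.34 Y2.96 E0.9145
G1 X-2.32 Y21.54 E1.5963
G1 X-8.66 Y18.58 E1.8290

At z = 10.2 mm: the 7×20.5 cube contributes its full rectangle; (rotated 25° about Z; rotation is an isometry so areas/perimeters/island counts are preserved). The outline is a single polygon with 4 vertices. Extrusion per mm of travel: 0.4 × 0.2 / (π × 0.875²) = 0.033260. Accumulating E over each segment gives final E = 1.8290.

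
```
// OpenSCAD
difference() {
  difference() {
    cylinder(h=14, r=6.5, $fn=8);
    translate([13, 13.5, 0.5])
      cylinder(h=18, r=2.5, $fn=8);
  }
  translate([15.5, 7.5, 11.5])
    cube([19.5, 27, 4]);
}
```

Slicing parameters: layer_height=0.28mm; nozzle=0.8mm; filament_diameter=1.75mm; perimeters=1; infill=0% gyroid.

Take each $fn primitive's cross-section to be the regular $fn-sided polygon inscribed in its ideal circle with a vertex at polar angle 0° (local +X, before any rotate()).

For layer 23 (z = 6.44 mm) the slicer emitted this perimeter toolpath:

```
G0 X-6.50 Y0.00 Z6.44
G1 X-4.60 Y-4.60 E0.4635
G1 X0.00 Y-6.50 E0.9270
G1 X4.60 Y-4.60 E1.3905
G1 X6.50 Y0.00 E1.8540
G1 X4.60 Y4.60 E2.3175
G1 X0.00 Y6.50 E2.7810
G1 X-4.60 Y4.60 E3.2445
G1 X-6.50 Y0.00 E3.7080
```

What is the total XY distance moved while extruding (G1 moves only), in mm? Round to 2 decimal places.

Sum the Euclidean lengths of each G1 segment: total = 39.82 mm.

39.82 mm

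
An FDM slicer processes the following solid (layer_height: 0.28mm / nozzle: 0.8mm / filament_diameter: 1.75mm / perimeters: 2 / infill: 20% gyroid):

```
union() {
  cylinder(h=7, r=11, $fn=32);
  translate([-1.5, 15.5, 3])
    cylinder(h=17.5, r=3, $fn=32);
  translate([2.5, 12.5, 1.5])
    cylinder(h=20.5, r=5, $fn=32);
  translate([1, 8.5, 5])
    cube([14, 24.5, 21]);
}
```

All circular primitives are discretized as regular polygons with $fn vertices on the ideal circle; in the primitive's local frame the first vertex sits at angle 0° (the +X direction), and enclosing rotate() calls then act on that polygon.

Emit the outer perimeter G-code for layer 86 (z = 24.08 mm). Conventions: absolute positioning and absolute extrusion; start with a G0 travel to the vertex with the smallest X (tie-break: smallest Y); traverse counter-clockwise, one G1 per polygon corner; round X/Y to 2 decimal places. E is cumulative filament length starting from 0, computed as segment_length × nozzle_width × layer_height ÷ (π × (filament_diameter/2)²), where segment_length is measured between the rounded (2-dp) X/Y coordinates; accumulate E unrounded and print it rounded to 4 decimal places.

At z = 24.08 mm: the cylinder does not reach this height (z outside [0, 7]); the cylinder at (-1.5, 15.5) does not reach this height (z outside [3, 20.5]); the cylinder at (2.5, 12.5) does not reach this height (z outside [1.5, 22]); the 14×24.5 cube at (1, 8.5) contributes its full rectangle; Combining (union): only the 14×24.5 cube at (1, 8.5) is present, so the union is just that shape — 1 connected region. The outline is a single polygon with 4 vertices. Extrusion per mm of travel: 0.8 × 0.28 / (π × 0.875²) = 0.093128. Accumulating E over each segment gives final E = 7.1709.

G0 X1.00 Y8.50 Z24.08
G1 X15.00 Y8.50 E1.3038
G1 X15.00 Y33.00 E3.5854
G1 X1.00 Y33.00 E4.8892
G1 X1.00 Y8.50 E7.1709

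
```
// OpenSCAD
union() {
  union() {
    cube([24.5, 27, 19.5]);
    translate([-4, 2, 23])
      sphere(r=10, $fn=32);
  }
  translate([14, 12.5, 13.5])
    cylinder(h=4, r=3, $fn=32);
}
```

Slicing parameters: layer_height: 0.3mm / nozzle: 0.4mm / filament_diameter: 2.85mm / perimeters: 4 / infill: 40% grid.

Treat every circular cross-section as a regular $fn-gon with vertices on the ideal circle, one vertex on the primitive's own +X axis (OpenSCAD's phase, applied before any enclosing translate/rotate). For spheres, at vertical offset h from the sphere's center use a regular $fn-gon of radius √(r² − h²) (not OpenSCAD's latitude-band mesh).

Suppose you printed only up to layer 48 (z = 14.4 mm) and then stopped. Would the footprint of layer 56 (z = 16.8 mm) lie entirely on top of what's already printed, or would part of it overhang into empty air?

Compare the two slices. At z = 14.4: the cube (footprint 24.5×27) is included at this height (area 661.50 mm²); the sphere at (-4, 2): section is a regular 32-gon, circumradius = √(r²−h²) = √(10²−8.6²) = 5.103 (area = (32/2)·5.103²·sin(360°/32) = 81.28 mm²); Taking the union: the regions partially overlap — summed areas 742.78 mm² minus the doubly-counted overlap 4.24 mm² gives 738.55 mm² — area = 738.55 mm²; the r=3 cylinder at (14, 12.5) contributes a regular 32-gon of circumradius 3 (area = (32/2)·3.000²·sin(360°/32) = 28.09 mm²); Taking the union: the r=3 cylinder at (14, 12.5) lies entirely inside that combined region, so the union is just that combined region — area = 738.55 mm². At z = 16.8: the cube (footprint 24.5×27) is included at this height (area 661.50 mm²); the sphere at (-4, 2): section is a regular 32-gon, circumradius = √(r²−h²) = √(10²−6.2²) = 7.846 (area = (32/2)·7.846²·sin(360°/32) = 192.16 mm²); Taking the union: the regions partially overlap — summed areas 853.66 mm² minus the doubly-counted overlap 25.65 mm² gives 828.00 mm² — area = 828.00 mm²; the r=3 cylinder at (14, 12.5) gives a regular 32-gon of circumradius 3 (constant along its height) (area = (32/2)·3.000²·sin(360°/32) = 28.09 mm²); Taking the union: the r=3 cylinder at (14, 12.5) lies entirely inside the result so far, so the union is just the result so far — area = 828.00 mm². Checking containment: at z = 16.8 the cross-section extends beyond the z = 14.4 cross-section by about 89.45 mm².

part overhangs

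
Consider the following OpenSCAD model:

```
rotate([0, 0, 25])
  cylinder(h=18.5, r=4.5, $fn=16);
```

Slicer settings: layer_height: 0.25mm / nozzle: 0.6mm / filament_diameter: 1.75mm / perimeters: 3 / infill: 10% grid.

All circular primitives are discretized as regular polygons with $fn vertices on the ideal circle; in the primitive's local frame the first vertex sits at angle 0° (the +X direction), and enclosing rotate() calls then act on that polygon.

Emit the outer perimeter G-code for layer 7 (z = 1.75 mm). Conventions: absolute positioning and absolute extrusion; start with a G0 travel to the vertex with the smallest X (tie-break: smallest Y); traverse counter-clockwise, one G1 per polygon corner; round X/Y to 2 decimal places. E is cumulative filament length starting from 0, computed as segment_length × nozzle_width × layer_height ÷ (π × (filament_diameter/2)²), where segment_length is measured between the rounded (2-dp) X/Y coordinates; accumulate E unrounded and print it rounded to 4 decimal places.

At z = 1.75 mm: the cylinder: section is a regular 16-gon, circumradius r=4.5; (whole slice rotated 25° about Z — lengths, areas and connectivity unchanged). The outline is a single polygon with 16 vertices. Extrusion per mm of travel: 0.6 × 0.25 / (π × 0.875²) = 0.062363. Accumulating E over each segment gives final E = 1.7528.

G0 X-4.50 Y-0.20 Z1.75
G1 X-4.08 Y-1.90 E0.1092
G1 X-3.04 Y-3.32 E0.2190
G1 X-1.54 Y-4.23 E0.3284
G1 X0.20 Y-4.50 E0.4382
G1 X1.90 Y-4.08 E0.5474
G1 X3.32 Y-3.04 E0.6572
G1 X4.23 Y-1.54 E0.7666
G1 X4.50 Y0.20 E0.8764
G1 X4.08 Y1.90 E0.9856
G1 X3.04 Y3.32 E1.0954
G1 X1.54 Y4.23 E1.2048
G1 X-0.20 Y4.50 E1.3146
G1 X-1.90 Y4.08 E1.4238
G1 X-3.32 Y3.04 E1.5335
G1 X-4.23 Y1.54 E1.6430
G1 X-4.50 Y-0.20 E1.7528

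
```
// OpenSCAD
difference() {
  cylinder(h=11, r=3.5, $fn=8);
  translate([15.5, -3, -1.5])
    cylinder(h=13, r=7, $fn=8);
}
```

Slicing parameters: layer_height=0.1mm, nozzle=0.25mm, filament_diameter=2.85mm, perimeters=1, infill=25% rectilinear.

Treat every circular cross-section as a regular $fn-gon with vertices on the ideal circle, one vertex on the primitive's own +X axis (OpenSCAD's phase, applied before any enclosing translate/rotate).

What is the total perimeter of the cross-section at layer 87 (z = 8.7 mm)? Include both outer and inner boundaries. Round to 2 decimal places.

At z = 8.7 mm: the cylinder: section is a regular 8-gon, circumradius r=3.5 (perimeter = 2·8·3.500·sin(180°/8) = 21.43 mm); the r=7 cylinder at (15.5, -3) contributes a regular 8-gon of circumradius 7 (perimeter = 2·8·7.000·sin(180°/8) = 42.86 mm); Taking the first minus the rest: starting from the r=3.5 cylinder, the r=7 cylinder at (15.5, -3) misses the remaining region (no effect) — boundary = 21.43 mm. Overall, the cross-section is a single solid region. Total boundary length (outer) = 21.43 mm.

21.43 mm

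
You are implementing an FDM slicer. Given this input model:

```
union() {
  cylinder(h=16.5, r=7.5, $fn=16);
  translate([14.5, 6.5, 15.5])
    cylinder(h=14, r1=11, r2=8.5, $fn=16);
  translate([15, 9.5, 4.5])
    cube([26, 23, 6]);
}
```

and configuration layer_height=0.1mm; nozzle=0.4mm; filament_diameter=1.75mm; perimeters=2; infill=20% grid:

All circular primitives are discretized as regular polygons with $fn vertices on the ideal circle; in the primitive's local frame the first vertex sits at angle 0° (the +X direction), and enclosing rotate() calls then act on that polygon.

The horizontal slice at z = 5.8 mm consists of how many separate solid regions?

2

At z = 5.8 mm: the cylinder: section is a regular 16-gon, circumradius r=7.5; the cone at (14.5, 6.5) is absent (z outside [15.5, 29.5]); the 26×23 cube at (15, 9.5) contributes its full rectangle; Combining (union): the 2 present regions are separate (no shared area or edge), so areas and boundary lengths simply add and each stays a separate island — 2 connected regions. The result has 2 disconnected regions.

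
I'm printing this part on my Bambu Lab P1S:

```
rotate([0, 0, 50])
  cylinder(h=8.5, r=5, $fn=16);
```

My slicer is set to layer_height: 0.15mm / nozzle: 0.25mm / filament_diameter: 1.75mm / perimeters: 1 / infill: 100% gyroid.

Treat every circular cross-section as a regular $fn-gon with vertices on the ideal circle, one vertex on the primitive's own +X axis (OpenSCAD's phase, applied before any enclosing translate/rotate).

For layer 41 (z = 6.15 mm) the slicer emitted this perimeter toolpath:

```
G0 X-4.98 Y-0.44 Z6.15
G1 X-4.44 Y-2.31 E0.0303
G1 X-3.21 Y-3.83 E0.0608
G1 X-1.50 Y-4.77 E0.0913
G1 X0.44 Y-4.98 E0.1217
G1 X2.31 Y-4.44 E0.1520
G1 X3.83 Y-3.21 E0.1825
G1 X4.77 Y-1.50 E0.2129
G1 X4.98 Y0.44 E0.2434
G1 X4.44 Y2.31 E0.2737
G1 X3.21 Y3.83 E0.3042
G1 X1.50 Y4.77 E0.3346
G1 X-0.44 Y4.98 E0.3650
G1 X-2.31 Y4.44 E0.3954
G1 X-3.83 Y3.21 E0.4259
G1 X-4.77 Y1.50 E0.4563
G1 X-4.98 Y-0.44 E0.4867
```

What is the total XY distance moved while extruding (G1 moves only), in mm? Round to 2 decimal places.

Sum the Euclidean lengths of each G1 segment: total = 31.22 mm.

31.22 mm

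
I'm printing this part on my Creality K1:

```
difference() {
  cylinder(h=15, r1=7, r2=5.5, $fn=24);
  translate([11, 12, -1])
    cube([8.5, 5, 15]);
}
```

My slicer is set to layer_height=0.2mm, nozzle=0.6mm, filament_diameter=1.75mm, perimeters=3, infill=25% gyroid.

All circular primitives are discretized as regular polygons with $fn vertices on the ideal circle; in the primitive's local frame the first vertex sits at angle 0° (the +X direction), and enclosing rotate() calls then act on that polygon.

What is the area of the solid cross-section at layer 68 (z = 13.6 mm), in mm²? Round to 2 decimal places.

98.80 mm²

At z = 13.6 mm: the cone: at t=0.907 of its height the radius interpolates to r₁+(r₂−r₁)t = 5.640, giving a regular 24-gon of that circumradius (area = (24/2)·5.640²·sin(360°/24) = 98.80 mm²); the cube at (11, 12) (footprint 8.5×5) is included at this height (area 42.50 mm²); Subtracting the remaining from the first: starting from the cone (98.80 mm²), the 8.5×5 cube at (11, 12) misses the remaining region (no effect) — area = 98.80 mm². Overall, the cross-section is a single solid region. Net area = 98.80 mm².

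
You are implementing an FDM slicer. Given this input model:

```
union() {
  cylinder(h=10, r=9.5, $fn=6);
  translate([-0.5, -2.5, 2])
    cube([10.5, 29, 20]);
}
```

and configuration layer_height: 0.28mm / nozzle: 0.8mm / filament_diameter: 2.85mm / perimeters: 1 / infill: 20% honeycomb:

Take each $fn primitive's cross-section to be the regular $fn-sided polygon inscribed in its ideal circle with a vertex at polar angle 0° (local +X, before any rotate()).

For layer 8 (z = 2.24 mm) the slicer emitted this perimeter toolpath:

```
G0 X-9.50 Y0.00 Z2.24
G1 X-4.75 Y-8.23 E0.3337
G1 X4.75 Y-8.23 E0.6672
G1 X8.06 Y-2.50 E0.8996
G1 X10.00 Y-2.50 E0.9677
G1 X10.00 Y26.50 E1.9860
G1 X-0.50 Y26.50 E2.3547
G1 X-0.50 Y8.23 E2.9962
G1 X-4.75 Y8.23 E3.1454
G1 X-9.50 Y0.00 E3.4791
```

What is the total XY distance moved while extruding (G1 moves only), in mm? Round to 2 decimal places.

99.08 mm

Sum the Euclidean lengths of each G1 segment: total = 99.08 mm.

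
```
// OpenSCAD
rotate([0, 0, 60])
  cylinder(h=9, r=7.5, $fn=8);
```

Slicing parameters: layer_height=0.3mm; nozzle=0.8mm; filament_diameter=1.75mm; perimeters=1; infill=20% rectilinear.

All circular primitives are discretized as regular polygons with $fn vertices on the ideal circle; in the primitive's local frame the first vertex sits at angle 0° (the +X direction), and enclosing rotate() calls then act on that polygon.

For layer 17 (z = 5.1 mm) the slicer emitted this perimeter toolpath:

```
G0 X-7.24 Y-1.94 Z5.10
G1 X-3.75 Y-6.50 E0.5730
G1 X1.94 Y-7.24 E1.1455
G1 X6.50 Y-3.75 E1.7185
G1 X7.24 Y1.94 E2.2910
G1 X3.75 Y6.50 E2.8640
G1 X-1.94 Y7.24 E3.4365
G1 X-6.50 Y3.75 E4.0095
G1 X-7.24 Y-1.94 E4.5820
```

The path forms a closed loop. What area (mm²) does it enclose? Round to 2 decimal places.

Apply the shoelace formula to the sequence of (X, Y) vertices; enclosed area = 159.09 mm².

159.09 mm²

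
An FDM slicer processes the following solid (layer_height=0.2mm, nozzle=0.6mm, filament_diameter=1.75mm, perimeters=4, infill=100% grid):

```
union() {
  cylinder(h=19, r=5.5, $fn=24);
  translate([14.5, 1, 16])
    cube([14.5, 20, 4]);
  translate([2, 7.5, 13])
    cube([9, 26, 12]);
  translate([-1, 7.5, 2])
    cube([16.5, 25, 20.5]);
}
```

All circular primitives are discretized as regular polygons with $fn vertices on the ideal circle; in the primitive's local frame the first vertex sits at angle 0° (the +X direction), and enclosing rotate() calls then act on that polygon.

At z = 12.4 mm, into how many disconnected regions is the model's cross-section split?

At z = 12.4 mm: the r=5.5 cylinder contributes a regular 24-gon of circumradius 5.5; the cube at (14.5, 1) is absent (z outside [16, 20]); the cube at (2, 7.5) is not intersected at this z (z outside [13, 25]); the cube at (-1, 7.5) (footprint 16.5×25) is included at this height; Merging all regions: the 2 present regions are separate (no shared area or edge), so areas and boundary lengths simply add and each stays a separate island — 2 connected regions. The result has 2 disconnected regions.

2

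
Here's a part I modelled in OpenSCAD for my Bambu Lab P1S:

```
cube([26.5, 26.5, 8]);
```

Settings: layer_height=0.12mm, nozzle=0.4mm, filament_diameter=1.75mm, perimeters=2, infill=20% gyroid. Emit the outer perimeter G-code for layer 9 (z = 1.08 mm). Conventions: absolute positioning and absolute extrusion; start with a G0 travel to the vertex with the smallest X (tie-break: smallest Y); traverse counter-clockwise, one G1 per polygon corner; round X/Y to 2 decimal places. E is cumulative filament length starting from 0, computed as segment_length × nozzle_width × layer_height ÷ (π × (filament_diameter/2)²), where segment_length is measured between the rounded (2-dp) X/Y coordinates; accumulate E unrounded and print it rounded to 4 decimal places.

G0 X0.00 Y0.00 Z1.08
G1 X26.50 Y0.00 E0.5288
G1 X26.50 Y26.50 E1.0577
G1 X0.00 Y26.50 E1.5865
G1 X0.00 Y0.00 E2.1153

At z = 1.08 mm: the cube is present — its section is the full 26.5×26.5 rectangle. The outline is a single polygon with 4 vertices. Extrusion per mm of travel: 0.4 × 0.12 / (π × 0.875²) = 0.019956. Accumulating E over each segment gives final E = 2.1153.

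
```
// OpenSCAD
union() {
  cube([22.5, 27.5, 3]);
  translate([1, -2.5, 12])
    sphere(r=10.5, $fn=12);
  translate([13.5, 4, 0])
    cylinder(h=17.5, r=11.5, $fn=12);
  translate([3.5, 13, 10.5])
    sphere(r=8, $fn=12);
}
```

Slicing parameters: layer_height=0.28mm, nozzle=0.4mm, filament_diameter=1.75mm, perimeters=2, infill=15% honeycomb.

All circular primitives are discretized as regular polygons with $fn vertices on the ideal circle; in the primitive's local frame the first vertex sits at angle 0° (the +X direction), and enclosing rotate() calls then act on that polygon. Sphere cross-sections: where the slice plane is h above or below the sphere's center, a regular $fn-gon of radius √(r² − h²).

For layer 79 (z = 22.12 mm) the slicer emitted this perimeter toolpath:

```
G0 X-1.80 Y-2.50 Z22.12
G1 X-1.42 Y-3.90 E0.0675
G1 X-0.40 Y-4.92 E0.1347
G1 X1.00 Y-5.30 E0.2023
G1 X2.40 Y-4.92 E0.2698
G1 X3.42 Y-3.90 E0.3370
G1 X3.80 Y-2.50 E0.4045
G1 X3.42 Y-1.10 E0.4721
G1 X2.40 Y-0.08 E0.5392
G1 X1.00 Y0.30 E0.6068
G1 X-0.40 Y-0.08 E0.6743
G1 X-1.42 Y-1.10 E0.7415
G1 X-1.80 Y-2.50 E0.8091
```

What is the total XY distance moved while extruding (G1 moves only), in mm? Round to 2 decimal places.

17.38 mm

Sum the Euclidean lengths of each G1 segment: total = 17.38 mm.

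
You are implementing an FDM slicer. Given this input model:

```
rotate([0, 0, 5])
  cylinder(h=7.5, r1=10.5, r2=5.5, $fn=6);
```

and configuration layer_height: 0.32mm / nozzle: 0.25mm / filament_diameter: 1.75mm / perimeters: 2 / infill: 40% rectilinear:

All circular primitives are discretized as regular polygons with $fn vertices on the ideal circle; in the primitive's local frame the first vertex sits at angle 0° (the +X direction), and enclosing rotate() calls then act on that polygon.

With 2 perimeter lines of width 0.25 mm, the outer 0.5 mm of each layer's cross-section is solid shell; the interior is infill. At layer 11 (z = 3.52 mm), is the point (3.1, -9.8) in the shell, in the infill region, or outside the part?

At z = 3.52 mm: the cone: at t=0.469 of its height the radius interpolates to r₁+(r₂−r₁)t = 8.153, giving a regular 6-gon of that circumradius; (whole slice rotated 5° about Z — lengths, areas and connectivity unchanged). Overall, the cross-section is a single solid region. Undo the 5° rotation: the query point maps to (2.234, -10.033) in the un-rotated model frame. The nearest boundary edge runs (-4.08, -7.06)→(4.08, -7.06); distance from the point to it = 2.97 mm. The point is not inside any of the regions above, so it lies outside the cross-section (2.97 mm from the nearest boundary).

outside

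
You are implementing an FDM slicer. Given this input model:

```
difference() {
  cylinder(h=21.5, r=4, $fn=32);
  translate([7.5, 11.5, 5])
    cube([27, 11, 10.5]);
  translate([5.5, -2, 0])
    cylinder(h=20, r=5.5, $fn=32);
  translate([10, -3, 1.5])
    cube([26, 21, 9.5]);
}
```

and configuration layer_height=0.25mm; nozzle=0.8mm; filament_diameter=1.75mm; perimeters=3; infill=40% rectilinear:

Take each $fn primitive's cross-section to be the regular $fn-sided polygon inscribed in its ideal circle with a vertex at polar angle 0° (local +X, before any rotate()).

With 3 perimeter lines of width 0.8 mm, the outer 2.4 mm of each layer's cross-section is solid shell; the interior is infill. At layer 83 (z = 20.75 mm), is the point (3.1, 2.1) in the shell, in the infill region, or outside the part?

At z = 20.75 mm: the r=4 cylinder contributes a regular 32-gon of circumradius 4; the cube at (7.5, 11.5) is absent (z outside [5, 15.5]); the cylinder at (5.5, -2) is not intersected at this z (z outside [0, 20]); the cube at (10, -3) is not intersected at this z (z outside [1.5, 11]); Subtracting the remaining from the first: none of the subtracted shapes is present at this height, so the r=4 cylinder is unchanged — 1 connected region. Overall, the cross-section is a single solid region. The nearest boundary edge runs (3.33, 2.22)→(2.83, 2.83); distance from the point to it = 0.25 mm. The point is inside the cross-section, 0.25 mm from the nearest boundary — within the 2.4 mm shell band (3 × 0.8).

shell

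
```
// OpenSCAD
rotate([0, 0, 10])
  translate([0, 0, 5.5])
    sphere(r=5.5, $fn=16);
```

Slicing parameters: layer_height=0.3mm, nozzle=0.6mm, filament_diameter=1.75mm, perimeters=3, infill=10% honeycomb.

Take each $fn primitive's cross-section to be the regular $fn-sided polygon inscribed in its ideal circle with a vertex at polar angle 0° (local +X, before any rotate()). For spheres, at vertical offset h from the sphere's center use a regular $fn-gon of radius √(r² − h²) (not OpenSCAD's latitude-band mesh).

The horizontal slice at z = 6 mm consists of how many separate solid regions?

At z = 6 mm: the r=5.5 sphere slices to a regular 16-gon of circumradius 5.477 (√(r²−h²) with h=0.5 from center); (rotated 10° about Z; rotation is an isometry so areas/perimeters/island counts are preserved). The result has 1 disconnected region.

1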